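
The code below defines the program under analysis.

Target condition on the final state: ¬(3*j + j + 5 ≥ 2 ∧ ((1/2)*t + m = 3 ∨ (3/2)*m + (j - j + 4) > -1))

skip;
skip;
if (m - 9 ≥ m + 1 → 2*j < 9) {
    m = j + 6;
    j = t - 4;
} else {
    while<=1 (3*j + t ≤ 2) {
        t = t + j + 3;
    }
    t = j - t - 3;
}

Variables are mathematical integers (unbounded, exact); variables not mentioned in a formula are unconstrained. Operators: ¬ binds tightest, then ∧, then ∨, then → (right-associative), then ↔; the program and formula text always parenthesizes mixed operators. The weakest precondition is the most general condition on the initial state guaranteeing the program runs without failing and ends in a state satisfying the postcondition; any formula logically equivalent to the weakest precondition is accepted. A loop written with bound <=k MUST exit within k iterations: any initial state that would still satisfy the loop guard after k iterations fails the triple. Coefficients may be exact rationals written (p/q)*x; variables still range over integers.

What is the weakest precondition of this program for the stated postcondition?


Working backward. After the program, the postcondition ¬(3*j + j + 5 ≥ 2 ∧ ((1/2)*t + m = 3 ∨ (3/2)*m + (j - j + 4) > -1)) must hold; in canonical form it is ¬(4*j ≥ -3 ∧ (m + (1/2)*t = 3 ∨ (3/2)*m > -5)).
Then branch requires ¬(4*t ≥ 13 ∧ (j + (1/2)*t = -3 ∨ (3/2)*j > -14)); else branch requires (3*j + t ≤ 2 → ((¬(4*j + t ≤ -1)) ∧ (¬(4*j ≥ -3 ∧ (m = (1/2)*t + 6 ∨ (3/2)*m > -5))))) ∧ ((¬(3*j + t ≤ 2)) → (¬(4*j ≥ -3 ∧ ((1/2)*j + m = (1/2)*t + 9/2 ∨ (3/2)*m > -5)))).
Before the if: ¬(4*t ≥ 13 ∧ (j + (1/2)*t = -3 ∨ (3/2)*j > -14))
Before skip: ¬(4*t ≥ 13 ∧ (j + (1/2)*t = -3 ∨ (3/2)*j > -14))
Before skip: ¬(4*t ≥ 13 ∧ (j + (1/2)*t = -3 ∨ (3/2)*j > -14))
Answer: WP = ¬(4*t ≥ 13 ∧ (j + (1/2)*t = -3 ∨ (3/2)*j > -14))


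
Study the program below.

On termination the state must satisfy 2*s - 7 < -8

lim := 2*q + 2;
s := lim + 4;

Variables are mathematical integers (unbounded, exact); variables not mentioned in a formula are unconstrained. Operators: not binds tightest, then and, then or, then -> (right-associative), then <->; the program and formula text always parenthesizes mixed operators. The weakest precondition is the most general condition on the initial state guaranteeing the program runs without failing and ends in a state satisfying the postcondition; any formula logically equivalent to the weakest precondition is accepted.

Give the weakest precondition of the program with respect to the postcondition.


Working backward. After the program, the postcondition 2*s - 7 < -8 must hold; in canonical form it is 2*s < -1.
Before s := lim + 4: 2*lim < -9
Before lim := 2*q + 2: 4*q < -13
Answer: WP = 4*q < -13


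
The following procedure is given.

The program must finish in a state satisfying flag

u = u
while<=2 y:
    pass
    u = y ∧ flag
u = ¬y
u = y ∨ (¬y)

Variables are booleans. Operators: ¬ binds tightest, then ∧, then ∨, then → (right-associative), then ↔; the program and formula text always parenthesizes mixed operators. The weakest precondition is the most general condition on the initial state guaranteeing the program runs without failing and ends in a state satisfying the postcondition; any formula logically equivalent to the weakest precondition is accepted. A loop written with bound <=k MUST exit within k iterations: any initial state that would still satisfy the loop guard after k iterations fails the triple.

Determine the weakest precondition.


Working backward. After the program, flag must hold.
Before u := y ∨ (¬y): flag
Before u := ¬y: flag
Before the loop (bound <=2), unroll the exhaustion recursion (WP_0 = exit-now case; WP_j = one more guarded iteration, up to j = 2):
  WP_0: (¬y) ∧ flag
  WP_1: (y → ((¬y) ∧ flag)) ∧ ((¬y) → flag)
  WP_2: (y → ((y → ((¬y) ∧ flag)) ∧ ((¬y) → flag))) ∧ ((¬y) → flag)
So before the loop: (y → ((y → ((¬y) ∧ flag)) ∧ ((¬y) → flag))) ∧ ((¬y) → flag)
Before u := u: (y → ((y → ((¬y) ∧ flag)) ∧ ((¬y) → flag))) ∧ ((¬y) → flag)
Answer: WP = (y → ((y → ((¬y) ∧ flag)) ∧ ((¬y) → flag))) ∧ ((¬y) → flag)


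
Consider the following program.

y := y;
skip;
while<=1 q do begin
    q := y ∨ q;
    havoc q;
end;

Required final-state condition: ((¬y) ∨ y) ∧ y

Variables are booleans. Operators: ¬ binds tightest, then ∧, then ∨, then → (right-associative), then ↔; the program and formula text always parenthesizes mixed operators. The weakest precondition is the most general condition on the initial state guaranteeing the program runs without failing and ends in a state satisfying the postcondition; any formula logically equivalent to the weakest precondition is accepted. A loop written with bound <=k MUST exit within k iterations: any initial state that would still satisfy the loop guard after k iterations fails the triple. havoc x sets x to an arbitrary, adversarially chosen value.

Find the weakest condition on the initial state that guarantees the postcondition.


Working backward. After the program, the postcondition ((¬y) ∨ y) ∧ y must hold; in canonical form it is y.
Before the loop (bound <=1), unroll the exhaustion recursion (WP_0 = exit-now case; WP_j = one more guarded iteration, up to j = 1):
  WP_0: (¬q) ∧ y
  WP_1: (¬q) ∧ ((¬q) → y)
So before the loop: (¬q) ∧ ((¬q) → y)
Before skip: (¬q) ∧ ((¬q) → y)
Before y := y: (¬q) ∧ ((¬q) → y)
Answer: WP = (¬q) ∧ ((¬q) → y)


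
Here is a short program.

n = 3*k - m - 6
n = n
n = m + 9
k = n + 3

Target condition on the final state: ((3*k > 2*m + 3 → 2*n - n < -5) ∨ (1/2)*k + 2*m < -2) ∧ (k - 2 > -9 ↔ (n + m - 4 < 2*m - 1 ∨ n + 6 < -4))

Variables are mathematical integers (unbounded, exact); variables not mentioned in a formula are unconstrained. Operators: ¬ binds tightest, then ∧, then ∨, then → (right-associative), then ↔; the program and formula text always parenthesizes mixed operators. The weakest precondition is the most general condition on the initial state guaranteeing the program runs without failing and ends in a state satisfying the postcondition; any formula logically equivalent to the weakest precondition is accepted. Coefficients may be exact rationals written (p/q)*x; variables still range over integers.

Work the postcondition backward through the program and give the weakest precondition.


Working backward. After the program, the postcondition ((3*k > 2*m + 3 → 2*n - n < -5) ∨ (1/2)*k + 2*m < -2) ∧ (k - 2 > -9 ↔ (n + m - 4 < 2*m - 1 ∨ n + 6 < -4)) must hold; in canonical form it is ((3*k > 2*m + 3 → n < -5) ∨ (1/2)*k + 2*m < -2) ∧ (k > -7 ↔ (n < m + 3 ∨ n < -10)).
Before k := n + 3: ((3*n > 2*m - 6 → n < -5) ∨ 2*m + (1/2)*n < -7/2) ∧ (n > -10 ↔ (n < m + 3 ∨ n < -10))
Before n := m + 9: ((m > -33 → m < -14) ∨ (5/2)*m < -8) ∧ (m > -19 ↔ m < -19)
Before n := n: ((m > -33 → m < -14) ∨ (5/2)*m < -8) ∧ (m > -19 ↔ m < -19)
Before n := 3*k - m - 6: ((m > -33 → m < -14) ∨ (5/2)*m < -8) ∧ (m > -19 ↔ m < -19)
Answer: WP = ((m > -33 → m < -14) ∨ (5/2)*m < -8) ∧ (m > -19 ↔ m < -19)


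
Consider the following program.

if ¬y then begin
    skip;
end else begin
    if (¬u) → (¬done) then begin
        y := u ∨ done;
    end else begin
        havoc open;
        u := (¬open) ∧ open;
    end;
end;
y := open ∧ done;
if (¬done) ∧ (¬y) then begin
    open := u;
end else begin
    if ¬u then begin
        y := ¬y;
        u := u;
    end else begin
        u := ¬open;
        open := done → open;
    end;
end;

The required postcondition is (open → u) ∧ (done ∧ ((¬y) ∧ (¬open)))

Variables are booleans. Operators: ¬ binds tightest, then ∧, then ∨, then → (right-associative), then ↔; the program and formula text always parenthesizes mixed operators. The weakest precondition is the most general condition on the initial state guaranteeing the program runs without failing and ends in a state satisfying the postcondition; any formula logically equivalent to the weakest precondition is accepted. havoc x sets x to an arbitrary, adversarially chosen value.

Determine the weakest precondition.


Working backward. After the program, the postcondition (open → u) ∧ (done ∧ ((¬y) ∧ (¬open))) must hold; in canonical form it is (open → u) ∧ done ∧ (¬y) ∧ (¬open).
Then branch requires done ∧ (¬y) ∧ (¬u); else branch requires ((¬u) → ((open → u) ∧ done ∧ y ∧ (¬open))) ∧ (u → (((done → open) → (¬open)) ∧ done ∧ (¬y) ∧ (¬(done → open)))).
Before the if: (((¬done) ∧ (¬y)) → (done ∧ (¬y) ∧ (¬u))) ∧ ((¬((¬done) ∧ (¬y))) → (((¬u) → ((open → u) ∧ done ∧ y ∧ (¬open))) ∧ (u → (((done → open) → (¬open)) ∧ done ∧ (¬y) ∧ (¬(done → open))))))
Before y := open ∧ done: (((¬done) ∧ (¬(open ∧ done))) → (done ∧ (¬(open ∧ done)) ∧ (¬u))) ∧ ((¬((¬done) ∧ (¬(open ∧ done)))) → (u ∧ (u → (((done → open) → (¬open)) ∧ done ∧ (¬(open ∧ done)) ∧ (¬(done → open))))))
Then branch requires (((¬done) ∧ (¬(open ∧ done))) → (done ∧ (¬(open ∧ done)) ∧ (¬u))) ∧ ((¬((¬done) ∧ (¬(open ∧ done)))) → (u ∧ (u → (((done → open) → (¬open)) ∧ done ∧ (¬(open ∧ done)) ∧ (¬(done → open)))))); else branch requires (((¬u) → (¬done)) → ((((¬done) ∧ (¬(open ∧ done))) → (done ∧ (¬(open ∧ done)) ∧ (¬u))) ∧ ((¬((¬done) ∧ (¬(open ∧ done)))) → (u ∧ (u → (((done → open) → (¬open)) ∧ done ∧ (¬(open ∧ done)) ∧ (¬(done → open)))))))) ∧ ((¬u) → (¬done)).
Before the if: ((¬y) → ((((¬done) ∧ (¬(open ∧ done))) → (done ∧ (¬(open ∧ done)) ∧ (¬u))) ∧ ((¬((¬done) ∧ (¬(open ∧ done)))) → (u ∧ (u → (((done → open) → (¬open)) ∧ done ∧ (¬(open ∧ done)) ∧ (¬(done → open)))))))) ∧ (y → ((((¬u) → (¬done)) → ((((¬done) ∧ (¬(open ∧ done))) → (done ∧ (¬(open ∧ done)) ∧ (¬u))) ∧ ((¬((¬done) ∧ (¬(open ∧ done)))) → (u ∧ (u → (((done → open) → (¬open)) ∧ done ∧ (¬(open ∧ done)) ∧ (¬(done → open)))))))) ∧ ((¬u) → (¬done))))
Answer: WP = ((¬y) → ((((¬done) ∧ (¬(open ∧ done))) → (done ∧ (¬(open ∧ done)) ∧ (¬u))) ∧ ((¬((¬done) ∧ (¬(open ∧ done)))) → (u ∧ (u → (((done → open) → (¬open)) ∧ done ∧ (¬(open ∧ done)) ∧ (¬(done → open)))))))) ∧ (y → ((((¬u) → (¬done)) → ((((¬done) ∧ (¬(open ∧ done))) → (done ∧ (¬(open ∧ done)) ∧ (¬u))) ∧ ((¬((¬done) ∧ (¬(open ∧ done)))) → (u ∧ (u → (((done → open) → (¬open)) ∧ done ∧ (¬(open ∧ done)) ∧ (¬(done → open)))))))) ∧ ((¬u) → (¬done))))


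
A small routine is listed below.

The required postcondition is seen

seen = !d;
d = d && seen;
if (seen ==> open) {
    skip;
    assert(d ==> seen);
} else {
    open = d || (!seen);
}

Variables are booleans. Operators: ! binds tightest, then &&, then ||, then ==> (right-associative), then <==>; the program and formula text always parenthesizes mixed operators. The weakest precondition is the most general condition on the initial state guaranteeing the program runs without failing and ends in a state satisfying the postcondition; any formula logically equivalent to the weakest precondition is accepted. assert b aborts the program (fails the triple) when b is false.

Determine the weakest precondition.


Working backward. After the program, seen must hold.
Then branch requires (d ==> seen) && seen; else branch requires seen.
Before the if: ((seen ==> open) ==> ((d ==> seen) && seen)) && ((!(seen ==> open)) ==> seen)
Before d := d && seen: ((seen ==> open) ==> (((d && seen) ==> seen) && seen)) && ((!(seen ==> open)) ==> seen)
Before seen := !d: (((!d) ==> open) ==> (!d)) && ((!((!d) ==> open)) ==> (!d))
Answer: WP = (((!d) ==> open) ==> (!d)) && ((!((!d) ==> open)) ==> (!d))


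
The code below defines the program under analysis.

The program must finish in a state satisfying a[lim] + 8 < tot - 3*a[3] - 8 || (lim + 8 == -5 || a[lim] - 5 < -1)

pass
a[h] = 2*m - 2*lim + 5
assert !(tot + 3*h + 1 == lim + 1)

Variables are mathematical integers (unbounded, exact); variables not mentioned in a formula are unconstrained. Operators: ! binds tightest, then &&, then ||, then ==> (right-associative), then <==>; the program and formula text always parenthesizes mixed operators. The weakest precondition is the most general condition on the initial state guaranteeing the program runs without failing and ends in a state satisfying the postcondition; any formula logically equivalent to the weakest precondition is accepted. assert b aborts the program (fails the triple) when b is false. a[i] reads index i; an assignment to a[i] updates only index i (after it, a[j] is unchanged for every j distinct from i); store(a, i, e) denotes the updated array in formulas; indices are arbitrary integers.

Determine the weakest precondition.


Working backward. After the program, the postcondition a[lim] + 8 < tot - 3*a[3] - 8 || (lim + 8 == -5 || a[lim] - 5 < -1) must hold; in canonical form it is 3*a[3] + a[lim] < tot - 16 || lim == -13 || a[lim] < 4.
Before assert !(tot + 3*h + 1 == lim + 1): (!(3*h + tot == lim)) && (3*a[3] + a[lim] < tot - 16 || lim == -13 || a[lim] < 4)
Before a[h] := 2*m - 2*lim + 5: (!(3*h + tot == lim)) && (3*store(a, h, -2*lim + 2*m + 5)[3] + store(a, h, -2*lim + 2*m + 5)[lim] < tot - 16 || lim == -13 || store(a, h, -2*lim + 2*m + 5)[lim] < 4)
Before skip: (!(3*h + tot == lim)) && (3*store(a, h, -2*lim + 2*m + 5)[3] + store(a, h, -2*lim + 2*m + 5)[lim] < tot - 16 || lim == -13 || store(a, h, -2*lim + 2*m + 5)[lim] < 4)
Answer: WP = (!(3*h + tot == lim)) && (3*store(a, h, -2*lim + 2*m + 5)[3] + store(a, h, -2*lim + 2*m + 5)[lim] < tot - 16 || lim == -13 || store(a, h, -2*lim + 2*m + 5)[lim] < 4)


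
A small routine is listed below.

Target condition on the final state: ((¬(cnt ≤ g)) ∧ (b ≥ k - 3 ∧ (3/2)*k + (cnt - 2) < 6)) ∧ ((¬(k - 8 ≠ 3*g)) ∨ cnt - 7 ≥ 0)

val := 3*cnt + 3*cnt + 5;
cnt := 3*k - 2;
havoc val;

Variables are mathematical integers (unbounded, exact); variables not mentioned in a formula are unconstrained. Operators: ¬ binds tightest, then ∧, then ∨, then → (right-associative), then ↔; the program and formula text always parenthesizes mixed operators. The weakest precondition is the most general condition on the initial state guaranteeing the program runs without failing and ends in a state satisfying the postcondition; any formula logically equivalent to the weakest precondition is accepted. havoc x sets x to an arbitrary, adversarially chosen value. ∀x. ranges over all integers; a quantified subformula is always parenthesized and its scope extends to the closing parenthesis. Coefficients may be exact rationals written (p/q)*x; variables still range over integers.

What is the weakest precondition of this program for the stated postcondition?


Working backward. After the program, the postcondition ((¬(cnt ≤ g)) ∧ (b ≥ k - 3 ∧ (3/2)*k + (cnt - 2) < 6)) ∧ ((¬(k - 8 ≠ 3*g)) ∨ cnt - 7 ≥ 0) must hold; in canonical form it is (¬(cnt ≤ g)) ∧ b ≥ k - 3 ∧ cnt + (3/2)*k < 8 ∧ ((¬(k ≠ 3*g + 8)) ∨ cnt ≥ 7).
Before havoc val: (¬(cnt ≤ g)) ∧ b ≥ k - 3 ∧ cnt + (3/2)*k < 8 ∧ ((¬(k ≠ 3*g + 8)) ∨ cnt ≥ 7)
Before cnt := 3*k - 2: (¬(3*k ≤ g + 2)) ∧ b ≥ k - 3 ∧ (9/2)*k < 10 ∧ ((¬(k ≠ 3*g + 8)) ∨ 3*k ≥ 9)
Before val := 3*cnt + 3*cnt + 5: (¬(3*k ≤ g + 2)) ∧ b ≥ k - 3 ∧ (9/2)*k < 10 ∧ ((¬(k ≠ 3*g + 8)) ∨ 3*k ≥ 9)
Answer: WP = (¬(3*k ≤ g + 2)) ∧ b ≥ k - 3 ∧ (9/2)*k < 10 ∧ ((¬(k ≠ 3*g + 8)) ∨ 3*k ≥ 9)


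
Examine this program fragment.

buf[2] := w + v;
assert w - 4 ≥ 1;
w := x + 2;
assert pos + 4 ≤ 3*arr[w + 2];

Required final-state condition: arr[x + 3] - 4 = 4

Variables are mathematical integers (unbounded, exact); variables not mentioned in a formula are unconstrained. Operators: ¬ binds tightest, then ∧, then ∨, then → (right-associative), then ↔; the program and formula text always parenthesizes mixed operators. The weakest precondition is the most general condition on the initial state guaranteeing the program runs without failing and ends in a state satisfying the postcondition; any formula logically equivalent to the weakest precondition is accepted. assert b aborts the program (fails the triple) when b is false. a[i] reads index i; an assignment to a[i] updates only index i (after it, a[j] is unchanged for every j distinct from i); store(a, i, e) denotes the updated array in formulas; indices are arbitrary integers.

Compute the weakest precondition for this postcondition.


Working backward. After the program, the postcondition arr[x + 3] - 4 = 4 must hold; in canonical form it is arr[x + 3] = 8.
Before assert pos + 4 ≤ 3*arr[w + 2]: pos ≤ 3*arr[w + 2] - 4 ∧ arr[x + 3] = 8
Before w := x + 2: pos ≤ 3*arr[x + 4] - 4 ∧ arr[x + 3] = 8
Before assert w - 4 ≥ 1: w ≥ 5 ∧ pos ≤ 3*arr[x + 4] - 4 ∧ arr[x + 3] = 8
Before buf[2] := w + v: w ≥ 5 ∧ pos ≤ 3*arr[x + 4] - 4 ∧ arr[x + 3] = 8
Answer: WP = w ≥ 5 ∧ pos ≤ 3*arr[x + 4] - 4 ∧ arr[x + 3] = 8


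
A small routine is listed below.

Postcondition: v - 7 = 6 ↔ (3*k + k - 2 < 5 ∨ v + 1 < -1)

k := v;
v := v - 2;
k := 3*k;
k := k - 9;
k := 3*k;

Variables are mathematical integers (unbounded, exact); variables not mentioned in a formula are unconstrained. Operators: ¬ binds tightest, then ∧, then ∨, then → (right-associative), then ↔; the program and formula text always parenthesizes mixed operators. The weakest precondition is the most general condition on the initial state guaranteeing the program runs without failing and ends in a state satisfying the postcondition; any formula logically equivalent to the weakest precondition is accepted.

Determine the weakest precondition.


Working backward. After the program, the postcondition v - 7 = 6 ↔ (3*k + k - 2 < 5 ∨ v + 1 < -1) must hold; in canonical form it is v = 13 ↔ (4*k < 7 ∨ v < -2).
Before k := 3*k: v = 13 ↔ (12*k < 7 ∨ v < -2)
Before k := k - 9: v = 13 ↔ (12*k < 115 ∨ v < -2)
Before k := 3*k: v = 13 ↔ (36*k < 115 ∨ v < -2)
Before v := v - 2: v = 15 ↔ (36*k < 115 ∨ v < 0)
Before k := v: v = 15 ↔ (36*v < 115 ∨ v < 0)
Answer: WP = v = 15 ↔ (36*v < 115 ∨ v < 0)


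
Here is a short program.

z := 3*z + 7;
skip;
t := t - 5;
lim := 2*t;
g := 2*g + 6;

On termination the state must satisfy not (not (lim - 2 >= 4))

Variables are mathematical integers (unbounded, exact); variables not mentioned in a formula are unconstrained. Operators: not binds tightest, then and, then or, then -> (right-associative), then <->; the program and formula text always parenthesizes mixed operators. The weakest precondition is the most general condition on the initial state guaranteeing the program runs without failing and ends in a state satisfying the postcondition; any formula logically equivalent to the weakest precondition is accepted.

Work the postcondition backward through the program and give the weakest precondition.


Working backward. After the program, the postcondition not (not (lim - 2 >= 4)) must hold; in canonical form it is lim >= 6.
Before g := 2*g + 6: lim >= 6
Before lim := 2*t: 2*t >= 6
Before t := t - 5: 2*t >= 16
Before skip: 2*t >= 16
Before z := 3*z + 7: 2*t >= 16
Answer: WP = 2*t >= 16


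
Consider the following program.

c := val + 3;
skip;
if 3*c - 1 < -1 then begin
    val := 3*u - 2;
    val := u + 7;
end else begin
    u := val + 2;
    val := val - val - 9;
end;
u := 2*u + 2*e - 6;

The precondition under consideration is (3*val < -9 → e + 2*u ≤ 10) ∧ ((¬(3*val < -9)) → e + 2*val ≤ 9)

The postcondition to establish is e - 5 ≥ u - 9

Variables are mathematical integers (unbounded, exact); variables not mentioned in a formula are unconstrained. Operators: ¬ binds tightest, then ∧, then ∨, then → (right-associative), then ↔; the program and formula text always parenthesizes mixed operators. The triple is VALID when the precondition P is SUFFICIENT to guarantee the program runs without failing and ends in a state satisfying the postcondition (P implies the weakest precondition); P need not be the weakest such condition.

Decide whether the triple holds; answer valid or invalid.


Working backward. After the program, the postcondition e - 5 ≥ u - 9 must hold; in canonical form it is e ≥ u - 4.
Before u := 2*u + 2*e - 6: e + 2*u ≤ 10
Then branch requires e + 2*u ≤ 10; else branch requires e + 2*val ≤ 6.
Before the if: (3*c < 0 → e + 2*u ≤ 10) ∧ ((¬(3*c < 0)) → e + 2*val ≤ 6)
Before skip: (3*c < 0 → e + 2*u ≤ 10) ∧ ((¬(3*c < 0)) → e + 2*val ≤ 6)
Before c := val + 3: (3*val < -9 → e + 2*u ≤ 10) ∧ ((¬(3*val < -9)) → e + 2*val ≤ 6)
The weakest precondition is (3*val < -9 → e + 2*u ≤ 10) ∧ ((¬(3*val < -9)) → e + 2*val ≤ 6).
Check whether (3*val < -9 → e + 2*u ≤ 10) ∧ ((¬(3*val < -9)) → e + 2*val ≤ 9) implies it.
Countermodel: at the initial state e = 13, u = 0, val = -3, the precondition holds but the weakest precondition fails.
Answer: invalid


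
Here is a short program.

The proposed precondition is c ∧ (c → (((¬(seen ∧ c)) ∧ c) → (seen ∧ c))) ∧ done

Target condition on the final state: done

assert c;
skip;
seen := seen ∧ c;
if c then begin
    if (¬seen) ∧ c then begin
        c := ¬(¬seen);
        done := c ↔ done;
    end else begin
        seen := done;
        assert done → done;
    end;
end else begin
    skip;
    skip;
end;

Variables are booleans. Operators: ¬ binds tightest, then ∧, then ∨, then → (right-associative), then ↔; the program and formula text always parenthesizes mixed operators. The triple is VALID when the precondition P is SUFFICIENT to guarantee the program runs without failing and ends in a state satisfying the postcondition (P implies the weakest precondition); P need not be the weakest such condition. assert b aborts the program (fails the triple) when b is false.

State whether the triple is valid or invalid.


Working backward. After the program, done must hold.
Then branch requires (((¬seen) ∧ c) → (seen ↔ done)) ∧ ((¬((¬seen) ∧ c)) → done); else branch requires done.
Before the if: (c → ((((¬seen) ∧ c) → (seen ↔ done)) ∧ ((¬((¬seen) ∧ c)) → done))) ∧ ((¬c) → done)
Before seen := seen ∧ c: (c → ((((¬(seen ∧ c)) ∧ c) → ((seen ∧ c) ↔ done)) ∧ ((¬((¬(seen ∧ c)) ∧ c)) → done))) ∧ ((¬c) → done)
Before skip: (c → ((((¬(seen ∧ c)) ∧ c) → ((seen ∧ c) ↔ done)) ∧ ((¬((¬(seen ∧ c)) ∧ c)) → done))) ∧ ((¬c) → done)
Before assert c: c ∧ (c → ((((¬(seen ∧ c)) ∧ c) → ((seen ∧ c) ↔ done)) ∧ ((¬((¬(seen ∧ c)) ∧ c)) → done))) ∧ ((¬c) → done)
The weakest precondition is c ∧ (c → ((((¬(seen ∧ c)) ∧ c) → ((seen ∧ c) ↔ done)) ∧ ((¬((¬(seen ∧ c)) ∧ c)) → done))) ∧ ((¬c) → done).
Check whether c ∧ (c → (((¬(seen ∧ c)) ∧ c) → (seen ∧ c))) ∧ done implies it.
Every state satisfying the precondition satisfies the weakest precondition: the implication holds.
Answer: valid


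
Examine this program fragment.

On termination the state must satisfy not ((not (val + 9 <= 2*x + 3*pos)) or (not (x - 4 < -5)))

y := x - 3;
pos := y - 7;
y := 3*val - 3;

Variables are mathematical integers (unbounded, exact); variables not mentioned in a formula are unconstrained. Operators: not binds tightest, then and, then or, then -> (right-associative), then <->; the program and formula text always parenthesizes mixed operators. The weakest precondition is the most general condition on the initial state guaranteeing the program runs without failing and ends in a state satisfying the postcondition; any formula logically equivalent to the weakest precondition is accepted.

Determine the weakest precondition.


Working backward. After the program, the postcondition not ((not (val + 9 <= 2*x + 3*pos)) or (not (x - 4 < -5))) must hold; in canonical form it is not ((not (val <= 3*pos + 2*x - 9)) or (not (x < -1))).
Before y := 3*val - 3: not ((not (val <= 3*pos + 2*x - 9)) or (not (x < -1)))
Before pos := y - 7: not ((not (val <= 2*x + 3*y - 30)) or (not (x < -1)))
Before y := x - 3: not ((not (val <= 5*x - 39)) or (not (x < -1)))
Answer: WP = not ((not (val <= 5*x - 39)) or (not (x < -1)))


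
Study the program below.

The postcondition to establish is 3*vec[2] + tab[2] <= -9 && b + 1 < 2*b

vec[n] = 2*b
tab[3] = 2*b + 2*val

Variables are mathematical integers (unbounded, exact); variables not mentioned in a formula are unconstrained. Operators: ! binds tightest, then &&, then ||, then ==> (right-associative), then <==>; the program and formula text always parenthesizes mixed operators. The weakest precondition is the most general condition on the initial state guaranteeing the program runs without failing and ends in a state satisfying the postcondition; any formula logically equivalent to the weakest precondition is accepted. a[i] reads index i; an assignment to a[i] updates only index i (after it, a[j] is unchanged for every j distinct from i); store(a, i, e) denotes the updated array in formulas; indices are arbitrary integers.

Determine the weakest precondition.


Working backward. After the program, the postcondition 3*vec[2] + tab[2] <= -9 && b + 1 < 2*b must hold; in canonical form it is tab[2] + 3*vec[2] <= -9 && b > 1.
Before tab[3] := 2*b + 2*val: tab[2] + 3*vec[2] <= -9 && b > 1
Before vec[n] := 2*b: tab[2] + 3*store(vec, n, 2*b)[2] <= -9 && b > 1
Answer: WP = tab[2] + 3*store(vec, n, 2*b)[2] <= -9 && b > 1


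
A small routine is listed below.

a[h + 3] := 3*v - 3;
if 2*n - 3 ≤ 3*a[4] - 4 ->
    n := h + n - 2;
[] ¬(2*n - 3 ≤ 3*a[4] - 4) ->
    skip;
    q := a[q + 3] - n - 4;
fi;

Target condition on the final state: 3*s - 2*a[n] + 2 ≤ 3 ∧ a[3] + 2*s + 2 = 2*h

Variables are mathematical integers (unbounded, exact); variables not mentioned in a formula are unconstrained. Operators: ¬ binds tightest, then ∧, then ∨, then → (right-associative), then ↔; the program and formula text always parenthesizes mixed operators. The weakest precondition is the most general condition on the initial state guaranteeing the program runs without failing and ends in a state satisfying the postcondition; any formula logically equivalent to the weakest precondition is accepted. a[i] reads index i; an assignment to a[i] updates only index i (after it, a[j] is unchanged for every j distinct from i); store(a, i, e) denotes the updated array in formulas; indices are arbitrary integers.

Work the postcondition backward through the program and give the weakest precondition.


Working backward. After the program, the postcondition 3*s - 2*a[n] + 2 ≤ 3 ∧ a[3] + 2*s + 2 = 2*h must hold; in canonical form it is 3*s ≤ 2*a[n] + 1 ∧ a[3] + 2*s = 2*h - 2.
Then branch requires 3*s ≤ 2*a[h + n - 2] + 1 ∧ a[3] + 2*s = 2*h - 2; else branch requires 3*s ≤ 2*a[n] + 1 ∧ a[3] + 2*s = 2*h - 2.
Before the if: (2*n ≤ 3*a[4] - 1 → (3*s ≤ 2*a[h + n - 2] + 1 ∧ a[3] + 2*s = 2*h - 2)) ∧ ((¬(2*n ≤ 3*a[4] - 1)) → (3*s ≤ 2*a[n] + 1 ∧ a[3] + 2*s = 2*h - 2))
Before a[h + 3] := 3*v - 3: (2*n ≤ 3*store(a, h + 3, 3*v - 3)[4] - 1 → (3*s ≤ 2*store(a, h + 3, 3*v - 3)[h + n - 2] + 1 ∧ store(a, h + 3, 3*v - 3)[3] + 2*s = 2*h - 2)) ∧ ((¬(2*n ≤ 3*store(a, h + 3, 3*v - 3)[4] - 1)) → (3*s ≤ 2*store(a, h + 3, 3*v - 3)[n] + 1 ∧ store(a, h + 3, 3*v - 3)[3] + 2*s = 2*h - 2))
Answer: WP = (2*n ≤ 3*store(a, h + 3, 3*v - 3)[4] - 1 → (3*s ≤ 2*store(a, h + 3, 3*v - 3)[h + n - 2] + 1 ∧ store(a, h + 3, 3*v - 3)[3] + 2*s = 2*h - 2)) ∧ ((¬(2*n ≤ 3*store(a, h + 3, 3*v - 3)[4] - 1)) → (3*s ≤ 2*store(a, h + 3, 3*v - 3)[n] + 1 ∧ store(a, h + 3, 3*v - 3)[3] + 2*s = 2*h - 2))


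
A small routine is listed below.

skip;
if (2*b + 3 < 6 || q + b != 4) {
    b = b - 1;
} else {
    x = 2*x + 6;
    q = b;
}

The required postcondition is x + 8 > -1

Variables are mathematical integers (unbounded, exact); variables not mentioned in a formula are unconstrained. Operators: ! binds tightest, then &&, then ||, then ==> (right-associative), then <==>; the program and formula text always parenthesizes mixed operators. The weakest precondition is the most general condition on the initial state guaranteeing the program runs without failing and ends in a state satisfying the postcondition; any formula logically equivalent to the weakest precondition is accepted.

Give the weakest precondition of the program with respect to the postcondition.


Working backward. After the program, the postcondition x + 8 > -1 must hold; in canonical form it is x > -9.
Then branch requires x > -9; else branch requires 2*x > -15.
Before the if: ((2*b < 3 || b + q != 4) ==> x > -9) && ((!(2*b < 3 || b + q != 4)) ==> 2*x > -15)
Before skip: ((2*b < 3 || b + q != 4) ==> x > -9) && ((!(2*b < 3 || b + q != 4)) ==> 2*x > -15)
Answer: WP = ((2*b < 3 || b + q != 4) ==> x > -9) && ((!(2*b < 3 || b + q != 4)) ==> 2*x > -15)


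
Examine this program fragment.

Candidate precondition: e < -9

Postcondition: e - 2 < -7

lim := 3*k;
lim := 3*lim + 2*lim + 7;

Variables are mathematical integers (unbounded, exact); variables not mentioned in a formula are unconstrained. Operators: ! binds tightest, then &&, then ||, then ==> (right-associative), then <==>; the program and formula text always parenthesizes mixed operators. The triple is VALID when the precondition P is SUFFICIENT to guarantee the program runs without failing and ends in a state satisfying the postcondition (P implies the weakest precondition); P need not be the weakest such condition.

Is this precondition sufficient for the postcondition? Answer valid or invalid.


Working backward. After the program, the postcondition e - 2 < -7 must hold; in canonical form it is e < -5.
Before lim := 3*lim + 2*lim + 7: e < -5
Before lim := 3*k: e < -5
The weakest precondition is e < -5.
Check whether e < -9 implies it.
Every state satisfying the precondition satisfies the weakest precondition: the implication holds.
Answer: valid


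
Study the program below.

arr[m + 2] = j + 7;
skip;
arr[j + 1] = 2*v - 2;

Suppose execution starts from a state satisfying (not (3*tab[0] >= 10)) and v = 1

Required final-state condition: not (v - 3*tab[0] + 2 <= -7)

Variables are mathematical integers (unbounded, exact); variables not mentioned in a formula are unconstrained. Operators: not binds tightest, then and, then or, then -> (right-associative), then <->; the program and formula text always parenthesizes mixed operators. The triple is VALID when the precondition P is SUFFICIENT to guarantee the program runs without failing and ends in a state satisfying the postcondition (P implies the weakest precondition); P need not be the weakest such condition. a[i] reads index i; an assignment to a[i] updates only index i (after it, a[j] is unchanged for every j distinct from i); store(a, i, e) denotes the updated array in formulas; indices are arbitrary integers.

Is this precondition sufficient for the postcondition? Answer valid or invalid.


Working backward. After the program, the postcondition not (v - 3*tab[0] + 2 <= -7) must hold; in canonical form it is not (v <= 3*tab[0] - 9).
Before arr[j + 1] := 2*v - 2: not (v <= 3*tab[0] - 9)
Before skip: not (v <= 3*tab[0] - 9)
Before arr[m + 2] := j + 7: not (v <= 3*tab[0] - 9)
The weakest precondition is not (v <= 3*tab[0] - 9).
Check whether (not (3*tab[0] >= 10)) and v = 1 implies it.
Every state satisfying the precondition satisfies the weakest precondition: the implication holds.
Answer: valid


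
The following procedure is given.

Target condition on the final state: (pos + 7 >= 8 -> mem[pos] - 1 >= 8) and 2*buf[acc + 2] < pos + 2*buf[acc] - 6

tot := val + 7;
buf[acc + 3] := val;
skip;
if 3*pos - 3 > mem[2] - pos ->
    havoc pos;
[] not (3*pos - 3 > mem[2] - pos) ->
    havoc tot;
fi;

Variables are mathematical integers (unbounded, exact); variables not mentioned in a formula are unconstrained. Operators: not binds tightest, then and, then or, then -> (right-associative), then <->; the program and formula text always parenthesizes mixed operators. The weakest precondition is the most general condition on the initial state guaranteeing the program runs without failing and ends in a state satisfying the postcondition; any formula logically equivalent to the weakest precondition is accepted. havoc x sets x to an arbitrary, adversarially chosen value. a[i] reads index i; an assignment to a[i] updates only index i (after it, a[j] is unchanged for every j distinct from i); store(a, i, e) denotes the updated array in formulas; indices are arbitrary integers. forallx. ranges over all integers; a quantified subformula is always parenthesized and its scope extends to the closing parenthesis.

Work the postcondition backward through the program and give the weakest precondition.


Working backward. After the program, the postcondition (pos + 7 >= 8 -> mem[pos] - 1 >= 8) and 2*buf[acc + 2] < pos + 2*buf[acc] - 6 must hold; in canonical form it is (pos >= 1 -> mem[pos] >= 9) and 2*buf[acc + 2] < 2*buf[acc] + pos - 6.
Then branch requires forall pos_1. ((pos_1 >= 1 -> mem[pos_1] >= 9) and 2*buf[acc + 2] < 2*buf[acc] + pos_1 - 6); else branch requires (pos >= 1 -> mem[pos] >= 9) and 2*buf[acc + 2] < 2*buf[acc] + pos - 6.
Before the if: (4*pos > mem[2] + 3 -> (forall pos_1. ((pos_1 >= 1 -> mem[pos_1] >= 9) and 2*buf[acc + 2] < 2*buf[acc] + pos_1 - 6))) and ((not (4*pos > mem[2] + 3)) -> ((pos >= 1 -> mem[pos] >= 9) and 2*buf[acc + 2] < 2*buf[acc] + pos - 6))
Before skip: (4*pos > mem[2] + 3 -> (forall pos_1. ((pos_1 >= 1 -> mem[pos_1] >= 9) and 2*buf[acc + 2] < 2*buf[acc] + pos_1 - 6))) and ((not (4*pos > mem[2] + 3)) -> ((pos >= 1 -> mem[pos] >= 9) and 2*buf[acc + 2] < 2*buf[acc] + pos - 6))
Before buf[acc + 3] := val: (4*pos > mem[2] + 3 -> (forall pos_1. ((pos_1 >= 1 -> mem[pos_1] >= 9) and 2*store(buf, acc + 3, val)[acc + 2] < 2*store(buf, acc + 3, val)[acc] + pos_1 - 6))) and ((not (4*pos > mem[2] + 3)) -> ((pos >= 1 -> mem[pos] >= 9) and 2*store(buf, acc + 3, val)[acc + 2] < 2*store(buf, acc + 3, val)[acc] + pos - 6))
Before tot := val + 7: (4*pos > mem[2] + 3 -> (forall pos_1. ((pos_1 >= 1 -> mem[pos_1] >= 9) and 2*store(buf, acc + 3, val)[acc + 2] < 2*store(buf, acc + 3, val)[acc] + pos_1 - 6))) and ((not (4*pos > mem[2] + 3)) -> ((pos >= 1 -> mem[pos] >= 9) and 2*store(buf, acc + 3, val)[acc + 2] < 2*store(buf, acc + 3, val)[acc] + pos - 6))
Answer: WP = (4*pos > mem[2] + 3 -> (forall pos_1. ((pos_1 >= 1 -> mem[pos_1] >= 9) and 2*store(buf, acc + 3, val)[acc + 2] < 2*store(buf, acc + 3, val)[acc] + pos_1 - 6))) and ((not (4*pos > mem[2] + 3)) -> ((pos >= 1 -> mem[pos] >= 9) and 2*store(buf, acc + 3, val)[acc + 2] < 2*store(buf, acc + 3, val)[acc] + pos - 6))


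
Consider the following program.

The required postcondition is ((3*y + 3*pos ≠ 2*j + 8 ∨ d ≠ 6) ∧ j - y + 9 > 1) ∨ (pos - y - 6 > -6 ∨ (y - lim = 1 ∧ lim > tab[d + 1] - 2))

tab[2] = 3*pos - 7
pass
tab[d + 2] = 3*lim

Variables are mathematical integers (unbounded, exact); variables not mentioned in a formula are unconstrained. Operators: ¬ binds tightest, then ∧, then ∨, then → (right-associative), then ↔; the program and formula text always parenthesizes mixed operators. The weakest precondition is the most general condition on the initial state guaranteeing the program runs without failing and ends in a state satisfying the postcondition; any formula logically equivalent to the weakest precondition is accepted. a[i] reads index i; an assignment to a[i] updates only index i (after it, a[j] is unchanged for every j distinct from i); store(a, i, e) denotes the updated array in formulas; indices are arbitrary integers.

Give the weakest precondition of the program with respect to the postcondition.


Working backward. After the program, the postcondition ((3*y + 3*pos ≠ 2*j + 8 ∨ d ≠ 6) ∧ j - y + 9 > 1) ∨ (pos - y - 6 > -6 ∨ (y - lim = 1 ∧ lim > tab[d + 1] - 2)) must hold; in canonical form it is ((3*pos + 3*y ≠ 2*j + 8 ∨ d ≠ 6) ∧ j > y - 8) ∨ pos > y ∨ (y = lim + 1 ∧ lim > tab[d + 1] - 2).
Before tab[d + 2] := 3*lim: ((3*pos + 3*y ≠ 2*j + 8 ∨ d ≠ 6) ∧ j > y - 8) ∨ pos > y ∨ (y = lim + 1 ∧ lim > store(tab, d + 2, 3*lim)[d + 1] - 2)
Before skip: ((3*pos + 3*y ≠ 2*j + 8 ∨ d ≠ 6) ∧ j > y - 8) ∨ pos > y ∨ (y = lim + 1 ∧ lim > store(tab, d + 2, 3*lim)[d + 1] - 2)
Before tab[2] := 3*pos - 7: ((3*pos + 3*y ≠ 2*j + 8 ∨ d ≠ 6) ∧ j > y - 8) ∨ pos > y ∨ (y = lim + 1 ∧ lim > store(store(tab, 2, 3*pos - 7), d + 2, 3*lim)[d + 1] - 2)
Answer: WP = ((3*pos + 3*y ≠ 2*j + 8 ∨ d ≠ 6) ∧ j > y - 8) ∨ pos > y ∨ (y = lim + 1 ∧ lim > store(store(tab, 2, 3*pos - 7), d + 2, 3*lim)[d + 1] - 2)


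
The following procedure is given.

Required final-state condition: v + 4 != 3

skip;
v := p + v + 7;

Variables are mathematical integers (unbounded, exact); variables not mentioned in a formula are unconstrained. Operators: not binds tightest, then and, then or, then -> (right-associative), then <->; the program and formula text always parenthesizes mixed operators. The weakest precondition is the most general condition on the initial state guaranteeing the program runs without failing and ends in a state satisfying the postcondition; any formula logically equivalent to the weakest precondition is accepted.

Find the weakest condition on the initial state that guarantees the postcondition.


Working backward. After the program, the postcondition v + 4 != 3 must hold; in canonical form it is v != -1.
Before v := p + v + 7: p + v != -8
Before skip: p + v != -8
Answer: WP = p + v != -8


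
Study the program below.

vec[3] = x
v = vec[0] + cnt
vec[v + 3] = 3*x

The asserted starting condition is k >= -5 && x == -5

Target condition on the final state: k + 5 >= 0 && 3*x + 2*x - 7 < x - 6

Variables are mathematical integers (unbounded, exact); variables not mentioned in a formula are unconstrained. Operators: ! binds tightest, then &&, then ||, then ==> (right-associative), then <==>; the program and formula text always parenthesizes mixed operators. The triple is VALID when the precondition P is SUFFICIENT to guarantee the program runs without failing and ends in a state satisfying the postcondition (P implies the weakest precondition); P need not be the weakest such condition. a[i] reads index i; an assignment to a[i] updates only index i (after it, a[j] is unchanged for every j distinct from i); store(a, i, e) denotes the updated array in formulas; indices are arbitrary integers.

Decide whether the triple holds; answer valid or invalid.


Working backward. After the program, the postcondition k + 5 >= 0 && 3*x + 2*x - 7 < x - 6 must hold; in canonical form it is k >= -5 && 4*x < 1.
Before vec[v + 3] := 3*x: k >= -5 && 4*x < 1
Before v := vec[0] + cnt: k >= -5 && 4*x < 1
Before vec[3] := x: k >= -5 && 4*x < 1
The weakest precondition is k >= -5 && 4*x < 1.
Check whether k >= -5 && x == -5 implies it.
Every state satisfying the precondition satisfies the weakest precondition: the implication holds.
Answer: valid


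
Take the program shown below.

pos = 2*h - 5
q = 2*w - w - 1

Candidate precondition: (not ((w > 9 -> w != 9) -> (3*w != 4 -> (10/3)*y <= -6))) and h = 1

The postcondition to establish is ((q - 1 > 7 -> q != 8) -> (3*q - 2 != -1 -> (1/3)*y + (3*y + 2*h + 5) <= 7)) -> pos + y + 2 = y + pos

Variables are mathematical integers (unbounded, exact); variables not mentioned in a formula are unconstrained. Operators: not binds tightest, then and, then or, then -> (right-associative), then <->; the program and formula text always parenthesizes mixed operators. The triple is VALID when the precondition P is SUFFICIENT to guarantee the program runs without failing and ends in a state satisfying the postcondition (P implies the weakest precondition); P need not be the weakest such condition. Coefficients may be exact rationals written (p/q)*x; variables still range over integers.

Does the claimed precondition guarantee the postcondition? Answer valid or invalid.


Working backward. After the program, the postcondition ((q - 1 > 7 -> q != 8) -> (3*q - 2 != -1 -> (1/3)*y + (3*y + 2*h + 5) <= 7)) -> pos + y + 2 = y + pos must hold; in canonical form it is not ((q > 8 -> q != 8) -> (3*q != 1 -> 2*h + (10/3)*y <= 2)).
Before q := 2*w - w - 1: not ((w > 9 -> w != 9) -> (3*w != 4 -> 2*h + (10/3)*y <= 2))
Before pos := 2*h - 5: not ((w > 9 -> w != 9) -> (3*w != 4 -> 2*h + (10/3)*y <= 2))
The weakest precondition is not ((w > 9 -> w != 9) -> (3*w != 4 -> 2*h + (10/3)*y <= 2)).
Check whether (not ((w > 9 -> w != 9) -> (3*w != 4 -> (10/3)*y <= -6))) and h = 1 implies it.
Countermodel: at the initial state h = 1, w = 0, y = -1, the precondition holds but the weakest precondition fails.
Answer: invalid
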